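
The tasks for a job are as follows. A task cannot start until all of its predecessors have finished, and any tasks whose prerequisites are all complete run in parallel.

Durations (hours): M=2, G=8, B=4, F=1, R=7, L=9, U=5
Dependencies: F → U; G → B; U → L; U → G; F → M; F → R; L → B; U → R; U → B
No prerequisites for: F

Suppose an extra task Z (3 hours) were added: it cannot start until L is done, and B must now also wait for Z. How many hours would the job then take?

Originally the job takes 19 hours.
With Z inserted, B now waits for max(U, G, L, Z).
New critical path: F→U→L→Z→B = 1+5+9+3+4 = 22 ⇒ 22 hours.

22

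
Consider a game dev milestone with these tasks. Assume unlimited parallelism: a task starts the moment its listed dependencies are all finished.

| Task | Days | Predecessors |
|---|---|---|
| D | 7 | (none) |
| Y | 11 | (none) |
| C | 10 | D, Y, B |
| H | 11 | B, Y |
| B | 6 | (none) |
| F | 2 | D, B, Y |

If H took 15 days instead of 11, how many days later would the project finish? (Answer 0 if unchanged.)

4

Actual critical path: Y→H = 11+11 = 22 ⇒ 22 days.
H is on the critical path; changing it to 15 makes that path 26 days.
That remains the longest chain; total 26 days.
Change in finish: 26 − 22 = +4 days.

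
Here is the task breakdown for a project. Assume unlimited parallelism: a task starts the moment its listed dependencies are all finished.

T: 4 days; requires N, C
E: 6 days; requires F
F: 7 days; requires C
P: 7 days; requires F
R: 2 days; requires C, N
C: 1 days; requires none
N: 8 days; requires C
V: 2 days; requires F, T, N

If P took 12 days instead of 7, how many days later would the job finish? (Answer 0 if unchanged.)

5

As given, the longest chain is C→F→P = 1+7+7 = 15, so the finish is 15 days.
P lies on that path, so at 12 days the path becomes 20 days.
The critical path is still C→F→P; finish is now 20 days.
Change in finish: 20 − 15 = +5 days.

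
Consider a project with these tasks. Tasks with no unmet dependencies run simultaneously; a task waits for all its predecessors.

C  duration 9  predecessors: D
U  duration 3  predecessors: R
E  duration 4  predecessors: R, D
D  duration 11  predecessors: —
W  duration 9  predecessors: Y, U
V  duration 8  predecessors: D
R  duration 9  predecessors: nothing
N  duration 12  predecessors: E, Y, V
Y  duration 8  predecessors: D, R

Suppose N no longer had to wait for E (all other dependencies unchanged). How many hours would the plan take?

Before: longest chain D→Y→N = 11+8+12 = 31, finish 31.
Dropping E→N doesn't change N's earliest start (19); another predecessor still binds.
The longest chain is now D→Y→N = 11+8+12 = 31, so the plan takes 31 hours.

31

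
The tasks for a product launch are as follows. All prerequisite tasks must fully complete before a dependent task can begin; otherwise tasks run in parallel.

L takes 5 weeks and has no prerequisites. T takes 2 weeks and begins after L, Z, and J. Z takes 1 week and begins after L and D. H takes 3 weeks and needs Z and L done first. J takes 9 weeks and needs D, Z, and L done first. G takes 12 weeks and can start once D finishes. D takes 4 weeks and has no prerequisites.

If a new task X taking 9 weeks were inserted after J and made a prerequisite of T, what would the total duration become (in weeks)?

Originally the project takes 17 weeks.
With X inserted, T now waits for max(L, Z, J, X).
New critical path: L→Z→J→X→T = 5+1+9+9+2 = 26 ⇒ 26 weeks.

26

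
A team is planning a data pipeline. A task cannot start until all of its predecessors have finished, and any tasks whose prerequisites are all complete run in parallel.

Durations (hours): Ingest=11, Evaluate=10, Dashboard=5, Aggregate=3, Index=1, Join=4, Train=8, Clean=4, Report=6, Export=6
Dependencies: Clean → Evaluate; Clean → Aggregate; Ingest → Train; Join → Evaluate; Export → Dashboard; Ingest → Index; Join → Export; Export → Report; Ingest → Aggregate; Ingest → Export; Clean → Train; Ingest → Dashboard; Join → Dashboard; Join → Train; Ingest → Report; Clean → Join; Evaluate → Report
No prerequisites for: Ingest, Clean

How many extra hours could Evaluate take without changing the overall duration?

0

The longest chain is Clean→Join→Evaluate→Report = 4+4+10+6 = 24; overall finish 24 hours.
Longest path through Evaluate: 24 hours (earliest finish 18, latest finish 18).
Slack of Evaluate = 8 − 8 = 0 hours.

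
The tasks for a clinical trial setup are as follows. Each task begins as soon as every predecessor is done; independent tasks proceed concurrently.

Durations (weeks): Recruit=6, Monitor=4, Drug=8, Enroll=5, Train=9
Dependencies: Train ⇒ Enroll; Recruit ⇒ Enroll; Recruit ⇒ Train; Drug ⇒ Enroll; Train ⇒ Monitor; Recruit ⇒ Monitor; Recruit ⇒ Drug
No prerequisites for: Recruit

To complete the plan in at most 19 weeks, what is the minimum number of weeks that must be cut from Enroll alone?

Current finish: 20 weeks; target: 19.
Enroll is on every critical path, so each week cut from Enroll cuts the finish by one (this holds down to a finish of 19).
Need 20 − 19 = 1 week off Enroll → Enroll becomes 4 weeks, finish becomes 19.

1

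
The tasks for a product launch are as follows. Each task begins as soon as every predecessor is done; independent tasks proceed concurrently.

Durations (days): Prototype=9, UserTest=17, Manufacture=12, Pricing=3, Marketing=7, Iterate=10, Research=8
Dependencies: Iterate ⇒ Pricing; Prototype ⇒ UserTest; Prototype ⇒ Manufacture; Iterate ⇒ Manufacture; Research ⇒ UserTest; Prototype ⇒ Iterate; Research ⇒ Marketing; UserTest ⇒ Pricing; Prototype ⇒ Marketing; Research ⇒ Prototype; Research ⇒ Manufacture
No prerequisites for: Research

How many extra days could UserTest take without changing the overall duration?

Critical path: Research→Prototype→Iterate→Manufacture = 8+9+10+12 = 39, so the finish is 39 days.
UserTest finishes as early as 34 and must finish by 36.
So UserTest can slip 36 − 34 = 2 days.

2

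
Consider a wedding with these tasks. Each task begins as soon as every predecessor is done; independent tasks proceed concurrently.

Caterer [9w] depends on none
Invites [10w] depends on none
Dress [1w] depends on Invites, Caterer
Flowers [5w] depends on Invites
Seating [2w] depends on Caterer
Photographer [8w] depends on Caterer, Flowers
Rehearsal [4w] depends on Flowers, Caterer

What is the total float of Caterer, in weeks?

The longest chain is Invites→Flowers→Photographer = 10+5+8 = 23; overall finish 23 weeks.
The longest chain containing Caterer totals 17 weeks.
Slack of Caterer = 6 − 0 = 6 weeks.

6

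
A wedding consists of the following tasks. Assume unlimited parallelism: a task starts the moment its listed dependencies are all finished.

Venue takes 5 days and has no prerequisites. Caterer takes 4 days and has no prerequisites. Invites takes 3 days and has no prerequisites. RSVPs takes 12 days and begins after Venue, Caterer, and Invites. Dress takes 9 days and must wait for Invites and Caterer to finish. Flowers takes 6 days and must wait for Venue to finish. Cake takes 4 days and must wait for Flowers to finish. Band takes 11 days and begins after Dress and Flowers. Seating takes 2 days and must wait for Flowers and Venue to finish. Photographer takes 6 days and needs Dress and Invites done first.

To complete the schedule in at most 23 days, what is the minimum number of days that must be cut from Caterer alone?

Current finish: 24 days; target: 23.
Caterer is on every critical path, so each day cut from Caterer cuts the finish by one (this holds down to a finish of 23).
Need 24 − 23 = 1 day off Caterer → Caterer becomes 3 days, finish becomes 23.

1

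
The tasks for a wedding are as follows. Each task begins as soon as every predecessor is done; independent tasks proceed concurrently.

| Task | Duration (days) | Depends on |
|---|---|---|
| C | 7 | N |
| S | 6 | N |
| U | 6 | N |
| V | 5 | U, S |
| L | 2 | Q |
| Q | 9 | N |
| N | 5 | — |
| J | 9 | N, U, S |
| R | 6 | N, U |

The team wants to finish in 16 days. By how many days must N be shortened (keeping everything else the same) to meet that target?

Current finish: 20 days; target: 16.
N is on every critical path, so each day cut from N cuts the finish by one (this holds down to a finish of 16).
Need 20 − 16 = 4 days off N → N becomes 1 day, finish becomes 16.

4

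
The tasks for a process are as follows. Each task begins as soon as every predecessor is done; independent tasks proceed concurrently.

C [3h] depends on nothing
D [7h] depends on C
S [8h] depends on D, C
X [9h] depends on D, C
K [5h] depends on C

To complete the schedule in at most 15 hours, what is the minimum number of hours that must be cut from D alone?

4

Current finish: 19 hours; target: 15.
D is on every critical path, so each hour cut from D cuts the finish by one (this holds down to a finish of 13).
Need 19 − 15 = 4 hours off D → D becomes 3 hours, finish becomes 15.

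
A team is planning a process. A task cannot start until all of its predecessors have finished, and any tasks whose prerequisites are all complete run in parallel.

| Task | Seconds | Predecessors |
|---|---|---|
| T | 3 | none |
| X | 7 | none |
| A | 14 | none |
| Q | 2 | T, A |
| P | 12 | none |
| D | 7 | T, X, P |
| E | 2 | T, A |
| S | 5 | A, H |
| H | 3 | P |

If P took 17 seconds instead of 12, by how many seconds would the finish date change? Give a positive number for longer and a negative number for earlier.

5

The binding path is P→H→S = 12+3+5 = 20; finish at 20 seconds.
P lies on that path, so at 17 seconds the path becomes 25 seconds.
The critical path is still P→H→S; finish is now 25 seconds.
Change in finish: 25 − 20 = +5 seconds.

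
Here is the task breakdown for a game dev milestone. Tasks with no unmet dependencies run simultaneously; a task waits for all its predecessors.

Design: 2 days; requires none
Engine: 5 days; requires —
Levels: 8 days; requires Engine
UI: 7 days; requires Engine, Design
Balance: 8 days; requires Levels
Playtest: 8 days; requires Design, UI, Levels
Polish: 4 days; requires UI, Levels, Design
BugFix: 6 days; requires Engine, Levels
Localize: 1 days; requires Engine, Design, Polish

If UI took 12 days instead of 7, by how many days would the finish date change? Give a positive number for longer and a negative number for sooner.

4

Baseline: Engine→Levels→Balance = 5+8+8 = 21 → 21 days.
UI is off the critical path — its longest chain is 20 days, giving 1 of slack.
Now Engine→UI→Playtest = 5+12+8 = 25 is longest, so the finish becomes 25 days.
Change in finish: 25 − 21 = +4 days.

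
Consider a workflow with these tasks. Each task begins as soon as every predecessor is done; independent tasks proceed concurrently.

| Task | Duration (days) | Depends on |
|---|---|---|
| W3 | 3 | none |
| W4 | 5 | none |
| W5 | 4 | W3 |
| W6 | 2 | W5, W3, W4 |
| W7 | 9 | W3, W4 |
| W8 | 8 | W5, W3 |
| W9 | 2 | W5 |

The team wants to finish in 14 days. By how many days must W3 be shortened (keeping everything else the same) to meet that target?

1

Current finish: 15 days; target: 14.
W3 is on every critical path, so each day cut from W3 cuts the finish by one (this holds down to a finish of 14).
Need 15 − 14 = 1 day off W3 → W3 becomes 2 days, finish becomes 14.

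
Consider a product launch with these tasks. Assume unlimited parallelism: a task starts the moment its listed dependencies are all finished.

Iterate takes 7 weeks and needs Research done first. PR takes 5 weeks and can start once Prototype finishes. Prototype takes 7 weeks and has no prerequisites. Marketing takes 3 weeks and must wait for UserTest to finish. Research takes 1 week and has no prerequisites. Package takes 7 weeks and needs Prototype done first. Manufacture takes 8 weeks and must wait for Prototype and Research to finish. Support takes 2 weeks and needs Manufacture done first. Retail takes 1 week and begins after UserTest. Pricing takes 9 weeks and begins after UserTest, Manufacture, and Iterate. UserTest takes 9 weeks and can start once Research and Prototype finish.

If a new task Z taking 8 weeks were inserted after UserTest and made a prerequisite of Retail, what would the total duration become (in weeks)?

Originally the product launch takes 25 weeks.
With Z inserted, Retail now waits for max(UserTest, Z).
New critical path: Prototype→UserTest→Z→Retail = 7+9+8+1 = 25 ⇒ 25 weeks.

25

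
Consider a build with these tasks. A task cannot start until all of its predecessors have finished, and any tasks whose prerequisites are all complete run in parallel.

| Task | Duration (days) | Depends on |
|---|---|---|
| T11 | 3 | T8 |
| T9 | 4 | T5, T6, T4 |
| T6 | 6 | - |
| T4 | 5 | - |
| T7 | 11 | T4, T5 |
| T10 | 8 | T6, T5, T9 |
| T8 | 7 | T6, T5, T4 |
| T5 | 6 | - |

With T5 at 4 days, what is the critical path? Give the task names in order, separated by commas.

T6, T9, T10

As given, the longest chain is T5→T9→T10 = 6+4+8 = 18, so the finish is 18 days.
T5 is on the critical path; changing it to 4 makes that path 16 days.
New critical path: T6→T9→T10 = 6+4+8 = 18 ⇒ 18 days.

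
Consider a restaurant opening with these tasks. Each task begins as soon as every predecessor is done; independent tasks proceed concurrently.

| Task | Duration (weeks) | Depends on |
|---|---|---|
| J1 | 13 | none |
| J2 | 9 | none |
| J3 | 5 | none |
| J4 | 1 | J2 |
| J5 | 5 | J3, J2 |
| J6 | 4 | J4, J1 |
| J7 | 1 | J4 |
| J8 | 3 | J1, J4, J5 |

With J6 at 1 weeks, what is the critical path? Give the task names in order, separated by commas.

The binding path is J1→J6 = 13+4 = 17; finish at 17 weeks.
J6 is on the critical path; changing it to 1 makes that path 14 weeks.
New critical path: J2→J5→J8 = 9+5+3 = 17 ⇒ 17 weeks.

J2, J5, J8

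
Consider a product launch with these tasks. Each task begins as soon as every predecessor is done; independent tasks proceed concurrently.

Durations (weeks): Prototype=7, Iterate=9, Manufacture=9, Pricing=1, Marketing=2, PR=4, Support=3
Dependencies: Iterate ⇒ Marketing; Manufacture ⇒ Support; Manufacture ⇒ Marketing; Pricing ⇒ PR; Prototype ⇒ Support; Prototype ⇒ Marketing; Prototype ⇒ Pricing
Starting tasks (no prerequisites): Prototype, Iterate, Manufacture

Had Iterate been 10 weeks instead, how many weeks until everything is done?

12

Baseline: Prototype→Pricing→PR = 7+1+4 = 12 → 12 weeks.
Iterate is off the critical path — its longest chain is 11 weeks, giving 1 of slack.
The critical path is still Prototype→Pricing→PR; finish is now 12 weeks.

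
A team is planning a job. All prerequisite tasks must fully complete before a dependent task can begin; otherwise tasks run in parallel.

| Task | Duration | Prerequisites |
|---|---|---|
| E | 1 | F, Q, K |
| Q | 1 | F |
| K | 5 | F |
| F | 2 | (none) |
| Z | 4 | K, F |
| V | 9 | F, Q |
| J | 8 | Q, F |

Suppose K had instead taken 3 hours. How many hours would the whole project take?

The binding path is F→Q→V = 2+1+9 = 12; finish at 12 hours.
K has 1 hour of float (longest path through it is 11).
The critical path is still F→Q→V; finish is now 12 hours.

12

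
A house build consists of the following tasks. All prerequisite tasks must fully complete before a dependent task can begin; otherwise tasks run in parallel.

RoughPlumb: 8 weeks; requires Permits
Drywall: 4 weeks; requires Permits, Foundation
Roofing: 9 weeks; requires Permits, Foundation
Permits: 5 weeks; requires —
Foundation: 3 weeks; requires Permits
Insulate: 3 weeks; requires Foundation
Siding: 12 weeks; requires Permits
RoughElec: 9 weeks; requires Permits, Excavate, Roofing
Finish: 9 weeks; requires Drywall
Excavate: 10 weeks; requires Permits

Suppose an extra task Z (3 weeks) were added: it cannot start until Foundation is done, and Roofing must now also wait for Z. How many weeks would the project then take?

Originally the project takes 26 weeks.
With Z inserted, Roofing now waits for max(Permits, Foundation, Z).
New critical path: Permits→Foundation→Z→Roofing→RoughElec = 5+3+3+9+9 = 29 ⇒ 29 weeks.

29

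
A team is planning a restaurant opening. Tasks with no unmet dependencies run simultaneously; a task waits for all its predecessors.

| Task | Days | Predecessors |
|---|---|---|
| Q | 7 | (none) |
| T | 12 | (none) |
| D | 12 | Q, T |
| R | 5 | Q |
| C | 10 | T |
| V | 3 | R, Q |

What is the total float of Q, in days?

T→D = 12+12 = 24 sets the makespan at 24 days.
The longest chain containing Q totals 19 days.
So Q can slip 12 − 7 = 5 days.

5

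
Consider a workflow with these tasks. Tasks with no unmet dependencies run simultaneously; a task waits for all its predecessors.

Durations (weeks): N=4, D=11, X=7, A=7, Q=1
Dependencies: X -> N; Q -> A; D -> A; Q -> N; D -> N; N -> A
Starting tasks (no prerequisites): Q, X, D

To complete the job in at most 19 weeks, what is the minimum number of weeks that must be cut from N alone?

Current finish: 22 weeks; target: 19.
N is on every critical path, so each week cut from N cuts the finish by one (this holds down to a finish of 19).
Need 22 − 19 = 3 weeks off N → N becomes 1 week, finish becomes 19.

3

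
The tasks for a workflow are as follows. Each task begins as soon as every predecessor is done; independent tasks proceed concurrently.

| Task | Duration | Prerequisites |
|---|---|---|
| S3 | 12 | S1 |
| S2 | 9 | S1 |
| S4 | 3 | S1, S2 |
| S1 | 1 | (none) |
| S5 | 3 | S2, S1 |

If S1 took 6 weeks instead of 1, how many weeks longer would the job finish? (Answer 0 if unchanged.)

5

Actual critical path: S1→S2→S4 = 1+9+3 = 13 ⇒ 13 weeks.
Since S1 is critical, the +5 change carries straight to that chain (now 18 weeks).
No other chain overtakes it, so the finish is 18 weeks.
Change in finish: 18 − 13 = +5 weeks.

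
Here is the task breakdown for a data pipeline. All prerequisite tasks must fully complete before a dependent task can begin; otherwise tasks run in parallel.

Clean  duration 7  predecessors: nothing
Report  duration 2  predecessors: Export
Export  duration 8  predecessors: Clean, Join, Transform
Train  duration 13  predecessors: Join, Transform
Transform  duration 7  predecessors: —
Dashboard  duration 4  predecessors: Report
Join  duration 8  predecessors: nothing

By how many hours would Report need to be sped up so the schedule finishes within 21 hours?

Current finish: 22 hours; target: 21.
Report is on every critical path, so each hour cut from Report cuts the finish by one (this holds down to a finish of 21).
Need 22 − 21 = 1 hour off Report → Report becomes 1 hour, finish becomes 21.

1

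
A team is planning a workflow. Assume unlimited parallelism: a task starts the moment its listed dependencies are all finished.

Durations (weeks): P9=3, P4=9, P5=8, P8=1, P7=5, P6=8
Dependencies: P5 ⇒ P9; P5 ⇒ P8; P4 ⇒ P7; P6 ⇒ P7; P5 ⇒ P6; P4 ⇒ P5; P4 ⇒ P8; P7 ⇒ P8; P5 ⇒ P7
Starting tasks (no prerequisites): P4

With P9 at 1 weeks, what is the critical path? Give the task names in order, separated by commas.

P4, P5, P6, P7, P8

Actual critical path: P4→P5→P6→P7→P8 = 9+8+8+5+1 = 31 ⇒ 31 weeks.
The longest path through P9 is only 20 weeks, so P9 has float 11.
That remains the longest chain; total 31 weeks.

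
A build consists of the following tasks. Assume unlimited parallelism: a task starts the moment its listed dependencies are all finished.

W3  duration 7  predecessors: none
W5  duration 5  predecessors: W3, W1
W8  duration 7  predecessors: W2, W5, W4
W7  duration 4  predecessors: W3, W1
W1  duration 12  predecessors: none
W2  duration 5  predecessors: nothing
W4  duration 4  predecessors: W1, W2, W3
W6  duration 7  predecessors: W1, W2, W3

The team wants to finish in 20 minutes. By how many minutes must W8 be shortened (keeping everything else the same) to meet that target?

4

Current finish: 24 minutes; target: 20.
W8 is on every critical path, so each minute cut from W8 cuts the finish by one (this holds down to a finish of 19).
Need 24 − 20 = 4 minutes off W8 → W8 becomes 3 minutes, finish becomes 20.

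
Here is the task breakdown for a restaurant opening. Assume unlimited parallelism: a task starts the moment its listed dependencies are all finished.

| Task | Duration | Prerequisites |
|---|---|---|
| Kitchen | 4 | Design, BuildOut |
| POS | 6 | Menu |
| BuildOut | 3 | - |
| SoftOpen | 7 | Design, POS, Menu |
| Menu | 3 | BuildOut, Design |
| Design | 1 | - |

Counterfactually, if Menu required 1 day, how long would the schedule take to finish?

17

Baseline: BuildOut→Menu→POS→SoftOpen = 3+3+6+7 = 19 → 19 days.
Since Menu is critical, the -2 change carries straight to that chain (now 17 days).
No other chain overtakes it, so the finish is 17 days.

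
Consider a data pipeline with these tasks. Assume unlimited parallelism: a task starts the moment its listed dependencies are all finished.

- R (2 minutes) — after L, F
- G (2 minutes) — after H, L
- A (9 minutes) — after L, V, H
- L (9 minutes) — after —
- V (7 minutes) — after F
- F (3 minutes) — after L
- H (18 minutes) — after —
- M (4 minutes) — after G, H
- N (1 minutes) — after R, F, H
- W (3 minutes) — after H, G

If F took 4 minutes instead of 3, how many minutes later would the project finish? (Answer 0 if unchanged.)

1

Critical path before the change: L→F→V→A = 9+3+7+9 = 28 giving 28 minutes.
Since F is critical, the +1 change carries straight to that chain (now 29 minutes).
No other chain overtakes it, so the finish is 29 minutes.
Change in finish: 29 − 28 = +1 minutes.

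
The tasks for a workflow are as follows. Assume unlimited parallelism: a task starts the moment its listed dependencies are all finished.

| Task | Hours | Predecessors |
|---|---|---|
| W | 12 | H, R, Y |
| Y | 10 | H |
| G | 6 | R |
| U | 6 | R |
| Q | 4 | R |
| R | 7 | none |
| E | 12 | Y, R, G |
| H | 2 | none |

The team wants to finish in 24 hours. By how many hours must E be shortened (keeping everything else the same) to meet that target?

Current finish: 25 hours; target: 24.
E is on every critical path, so each hour cut from E cuts the finish by one (this holds down to a finish of 24).
Need 25 − 24 = 1 hour off E → E becomes 11 hours, finish becomes 24.

1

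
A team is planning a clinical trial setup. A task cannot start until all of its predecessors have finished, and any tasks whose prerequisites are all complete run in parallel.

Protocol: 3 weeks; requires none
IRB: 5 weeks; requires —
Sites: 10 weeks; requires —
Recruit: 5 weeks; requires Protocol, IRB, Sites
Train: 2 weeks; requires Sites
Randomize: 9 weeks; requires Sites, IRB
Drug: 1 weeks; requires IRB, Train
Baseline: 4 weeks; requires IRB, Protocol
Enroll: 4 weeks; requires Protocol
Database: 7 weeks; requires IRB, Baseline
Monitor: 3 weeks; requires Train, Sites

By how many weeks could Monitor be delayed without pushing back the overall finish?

Sites→Randomize = 10+9 = 19 sets the makespan at 19 weeks.
The longest chain containing Monitor totals 15 weeks.
So Monitor can slip 19 − 15 = 4 weeks.

4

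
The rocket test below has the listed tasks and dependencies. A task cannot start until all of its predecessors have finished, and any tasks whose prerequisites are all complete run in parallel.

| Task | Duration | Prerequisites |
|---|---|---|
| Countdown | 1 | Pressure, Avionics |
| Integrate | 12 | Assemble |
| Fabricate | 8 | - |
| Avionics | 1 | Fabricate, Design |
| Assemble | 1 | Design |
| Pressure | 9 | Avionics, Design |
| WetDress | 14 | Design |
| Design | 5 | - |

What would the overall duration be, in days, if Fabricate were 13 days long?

Actual critical path: Fabricate→Avionics→Pressure→Countdown = 8+1+9+1 = 19 ⇒ 19 days.
Since Fabricate is critical, the +5 change carries straight to that chain (now 24 days).
That remains the longest chain; total 24 days.

24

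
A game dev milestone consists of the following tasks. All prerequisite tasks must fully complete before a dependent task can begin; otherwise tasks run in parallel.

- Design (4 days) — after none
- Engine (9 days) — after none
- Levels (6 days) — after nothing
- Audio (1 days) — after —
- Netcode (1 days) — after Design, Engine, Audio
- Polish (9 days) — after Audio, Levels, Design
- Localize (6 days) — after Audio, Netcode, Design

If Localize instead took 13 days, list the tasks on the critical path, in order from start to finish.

Baseline: Engine→Netcode→Localize = 9+1+6 = 16 → 16 days.
Localize lies on that path, so at 13 days the path becomes 23 days.
The critical path is still Engine→Netcode→Localize; finish is now 23 days.

Engine, Netcode, Localize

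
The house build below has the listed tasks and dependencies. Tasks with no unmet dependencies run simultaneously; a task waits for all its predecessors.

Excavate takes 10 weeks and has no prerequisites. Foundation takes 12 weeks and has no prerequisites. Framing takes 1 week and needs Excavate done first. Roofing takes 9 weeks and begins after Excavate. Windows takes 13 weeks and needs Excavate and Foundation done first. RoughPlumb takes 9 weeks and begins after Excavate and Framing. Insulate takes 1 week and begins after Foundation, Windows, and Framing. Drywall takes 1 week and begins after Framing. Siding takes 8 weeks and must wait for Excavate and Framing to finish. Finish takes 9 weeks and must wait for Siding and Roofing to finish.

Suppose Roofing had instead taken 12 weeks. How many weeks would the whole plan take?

Critical path before the change: Excavate→Roofing→Finish = 10+9+9 = 28 giving 28 weeks.
Roofing is on the critical path; changing it to 12 makes that path 31 weeks.
The critical path is still Excavate→Roofing→Finish; finish is now 31 weeks.

31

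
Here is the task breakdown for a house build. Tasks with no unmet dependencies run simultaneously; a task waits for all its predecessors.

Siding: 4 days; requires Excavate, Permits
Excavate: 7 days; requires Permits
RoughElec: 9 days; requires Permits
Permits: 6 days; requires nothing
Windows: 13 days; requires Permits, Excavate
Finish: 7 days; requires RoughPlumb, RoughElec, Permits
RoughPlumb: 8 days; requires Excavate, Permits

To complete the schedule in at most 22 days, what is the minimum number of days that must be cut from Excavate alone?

Current finish: 28 days; target: 22.
Excavate is on every critical path, so each day cut from Excavate cuts the finish by one (this holds down to a finish of 22).
Need 28 − 22 = 6 days off Excavate → Excavate becomes 1 day, finish becomes 22.

6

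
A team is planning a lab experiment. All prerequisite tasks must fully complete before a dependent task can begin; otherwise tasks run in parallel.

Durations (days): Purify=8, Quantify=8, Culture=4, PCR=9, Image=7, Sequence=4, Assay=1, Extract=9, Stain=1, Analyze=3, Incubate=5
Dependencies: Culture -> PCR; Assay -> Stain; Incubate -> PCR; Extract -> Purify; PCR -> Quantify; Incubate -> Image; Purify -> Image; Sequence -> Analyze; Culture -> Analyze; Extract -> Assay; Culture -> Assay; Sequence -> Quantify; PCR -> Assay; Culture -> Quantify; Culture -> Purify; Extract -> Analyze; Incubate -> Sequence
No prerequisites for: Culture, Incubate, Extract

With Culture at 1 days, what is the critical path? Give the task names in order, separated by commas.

Extract, Purify, Image

The binding path is Extract→Purify→Image = 9+8+7 = 24; finish at 24 days.
The longest path through Culture is only 21 days, so Culture has float 3.
The critical path is still Extract→Purify→Image; finish is now 24 days.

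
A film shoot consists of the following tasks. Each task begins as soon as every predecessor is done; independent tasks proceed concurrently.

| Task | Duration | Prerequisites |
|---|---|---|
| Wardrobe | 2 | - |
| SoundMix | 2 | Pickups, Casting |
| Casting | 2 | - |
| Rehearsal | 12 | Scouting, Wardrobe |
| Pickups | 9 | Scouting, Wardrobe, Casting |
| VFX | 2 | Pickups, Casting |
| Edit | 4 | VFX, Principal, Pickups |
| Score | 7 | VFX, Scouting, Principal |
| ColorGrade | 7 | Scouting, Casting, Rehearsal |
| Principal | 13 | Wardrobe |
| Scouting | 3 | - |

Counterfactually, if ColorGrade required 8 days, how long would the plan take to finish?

23

As given, the longest chain is Scouting→Rehearsal→ColorGrade = 3+12+7 = 22, so the finish is 22 days.
ColorGrade lies on that path, so at 8 days the path becomes 23 days.
No other chain overtakes it, so the finish is 23 days.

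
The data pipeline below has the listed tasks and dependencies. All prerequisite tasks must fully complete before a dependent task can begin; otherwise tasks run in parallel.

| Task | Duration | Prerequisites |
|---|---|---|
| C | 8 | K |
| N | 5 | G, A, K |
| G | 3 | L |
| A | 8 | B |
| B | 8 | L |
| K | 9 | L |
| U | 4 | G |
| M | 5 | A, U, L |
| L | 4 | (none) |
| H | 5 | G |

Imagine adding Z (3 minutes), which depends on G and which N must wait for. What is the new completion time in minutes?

Originally the plan takes 25 minutes.
With Z inserted, N now waits for max(G, A, K, Z).
New critical path: L→B→A→N = 4+8+8+5 = 25 ⇒ 25 minutes.

25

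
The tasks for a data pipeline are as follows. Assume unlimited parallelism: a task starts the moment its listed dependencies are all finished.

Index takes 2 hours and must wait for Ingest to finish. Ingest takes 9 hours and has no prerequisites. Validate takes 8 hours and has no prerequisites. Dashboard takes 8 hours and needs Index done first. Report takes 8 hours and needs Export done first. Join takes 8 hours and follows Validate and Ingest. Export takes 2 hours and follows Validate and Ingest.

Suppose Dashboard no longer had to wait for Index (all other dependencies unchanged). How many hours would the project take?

19

Before: longest chain Ingest→Export→Report = 9+2+8 = 19, finish 19.
Without Index→Dashboard, Dashboard's earliest start moves from 11 to 0.
After: Ingest→Export→Report = 9+2+8 = 19 → 19 hours.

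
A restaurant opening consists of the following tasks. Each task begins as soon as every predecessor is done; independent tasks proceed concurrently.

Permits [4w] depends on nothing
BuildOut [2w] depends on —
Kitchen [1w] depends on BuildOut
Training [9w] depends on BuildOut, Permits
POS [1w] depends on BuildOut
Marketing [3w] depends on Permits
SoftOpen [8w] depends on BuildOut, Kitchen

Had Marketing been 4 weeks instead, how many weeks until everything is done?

13

Actual critical path: Permits→Training = 4+9 = 13 ⇒ 13 weeks.
The longest path through Marketing is only 7 weeks, so Marketing has float 6.
The critical path is still Permits→Training; finish is now 13 weeks.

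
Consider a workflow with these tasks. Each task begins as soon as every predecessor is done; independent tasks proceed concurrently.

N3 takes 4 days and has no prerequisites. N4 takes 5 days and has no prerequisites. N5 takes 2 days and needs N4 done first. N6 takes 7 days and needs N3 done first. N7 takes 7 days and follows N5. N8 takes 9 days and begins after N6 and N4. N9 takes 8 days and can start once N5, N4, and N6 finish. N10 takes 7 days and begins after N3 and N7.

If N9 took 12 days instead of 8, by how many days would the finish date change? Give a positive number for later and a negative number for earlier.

2

Actual critical path: N4→N5→N7→N10 = 5+2+7+7 = 21 ⇒ 21 days.
N9 is off the critical path — its longest chain is 19 days, giving 2 of slack.
Now N3→N6→N9 = 4+7+12 = 23 is longest, so the finish becomes 23 days.
Change in finish: 23 − 21 = +2 days.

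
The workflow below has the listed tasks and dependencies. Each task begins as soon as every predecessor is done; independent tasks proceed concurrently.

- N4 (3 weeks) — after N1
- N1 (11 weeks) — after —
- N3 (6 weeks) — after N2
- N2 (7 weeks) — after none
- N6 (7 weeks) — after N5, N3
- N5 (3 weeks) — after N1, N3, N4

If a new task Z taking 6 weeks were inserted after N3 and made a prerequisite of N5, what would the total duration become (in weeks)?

Originally the plan takes 24 weeks.
With Z inserted, N5 now waits for max(N1, N3, N4, Z).
New critical path: N2→N3→Z→N5→N6 = 7+6+6+3+7 = 29 ⇒ 29 weeks.

29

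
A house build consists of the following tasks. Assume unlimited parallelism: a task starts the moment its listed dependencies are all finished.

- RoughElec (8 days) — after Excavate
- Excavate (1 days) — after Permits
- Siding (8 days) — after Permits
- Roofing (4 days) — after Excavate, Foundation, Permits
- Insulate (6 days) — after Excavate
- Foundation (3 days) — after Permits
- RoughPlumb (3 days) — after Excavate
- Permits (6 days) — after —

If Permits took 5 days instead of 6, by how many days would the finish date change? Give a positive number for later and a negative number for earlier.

-1

As given, the longest chain is Permits→Excavate→RoughElec = 6+1+8 = 15, so the finish is 15 days.
Permits is on the critical path; changing it to 5 makes that path 14 days.
That remains the longest chain; total 14 days.
Change in finish: 14 − 15 = -1 days.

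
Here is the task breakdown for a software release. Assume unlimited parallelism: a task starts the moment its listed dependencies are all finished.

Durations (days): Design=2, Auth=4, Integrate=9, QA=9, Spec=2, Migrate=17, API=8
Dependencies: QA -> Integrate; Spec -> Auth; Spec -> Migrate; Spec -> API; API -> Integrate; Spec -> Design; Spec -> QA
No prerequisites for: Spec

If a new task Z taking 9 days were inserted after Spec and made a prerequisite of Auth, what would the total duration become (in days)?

20

Originally the project takes 20 days.
With Z inserted, Auth now waits for max(Spec, Z).
New critical path: Spec→QA→Integrate = 2+9+9 = 20 ⇒ 20 days.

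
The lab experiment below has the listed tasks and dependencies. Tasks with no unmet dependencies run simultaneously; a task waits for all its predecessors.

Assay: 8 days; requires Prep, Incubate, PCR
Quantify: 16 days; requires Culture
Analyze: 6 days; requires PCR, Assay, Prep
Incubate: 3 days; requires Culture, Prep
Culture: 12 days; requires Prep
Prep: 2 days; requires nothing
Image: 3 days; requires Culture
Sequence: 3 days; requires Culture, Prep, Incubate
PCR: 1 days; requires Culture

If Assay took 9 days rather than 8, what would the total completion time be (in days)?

32

Actual critical path: Prep→Culture→Incubate→Assay→Analyze = 2+12+3+8+6 = 31 ⇒ 31 days.
Since Assay is critical, the +1 change carries straight to that chain (now 32 days).
That remains the longest chain; total 32 days.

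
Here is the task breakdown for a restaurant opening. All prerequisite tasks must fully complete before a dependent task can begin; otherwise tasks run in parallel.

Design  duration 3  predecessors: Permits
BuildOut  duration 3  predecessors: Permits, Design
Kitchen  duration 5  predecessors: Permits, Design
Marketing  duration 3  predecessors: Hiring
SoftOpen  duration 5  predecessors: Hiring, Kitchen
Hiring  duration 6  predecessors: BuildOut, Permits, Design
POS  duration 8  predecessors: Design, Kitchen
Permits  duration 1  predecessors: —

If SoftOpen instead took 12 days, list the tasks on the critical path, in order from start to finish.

Permits, Design, BuildOut, Hiring, SoftOpen

As given, the longest chain is Permits→Design→BuildOut→Hiring→SoftOpen = 1+3+3+6+5 = 18, so the finish is 18 days.
SoftOpen is on the critical path; changing it to 12 makes that path 25 days.
The critical path is still Permits→Design→BuildOut→Hiring→SoftOpen; finish is now 25 days.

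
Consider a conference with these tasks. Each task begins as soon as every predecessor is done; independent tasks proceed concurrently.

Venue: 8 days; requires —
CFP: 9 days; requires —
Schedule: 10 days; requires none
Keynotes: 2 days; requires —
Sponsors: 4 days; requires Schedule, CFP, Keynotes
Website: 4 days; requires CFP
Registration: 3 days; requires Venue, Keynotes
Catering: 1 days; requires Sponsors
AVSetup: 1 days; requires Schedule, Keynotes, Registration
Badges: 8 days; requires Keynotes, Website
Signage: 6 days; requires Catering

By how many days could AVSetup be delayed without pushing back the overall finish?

9

CFP→Website→Badges = 9+4+8 = 21 sets the makespan at 21 days.
AVSetup finishes as early as 12 and must finish by 21.
Slack of AVSetup = 20 − 11 = 9 days.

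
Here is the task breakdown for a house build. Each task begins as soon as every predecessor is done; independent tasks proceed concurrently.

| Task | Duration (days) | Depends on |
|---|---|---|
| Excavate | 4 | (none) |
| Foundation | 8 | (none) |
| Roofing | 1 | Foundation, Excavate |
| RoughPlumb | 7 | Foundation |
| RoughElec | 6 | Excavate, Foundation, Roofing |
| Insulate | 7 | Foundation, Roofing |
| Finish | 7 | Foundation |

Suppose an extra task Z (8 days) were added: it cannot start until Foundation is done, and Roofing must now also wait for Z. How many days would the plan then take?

Originally the plan takes 16 days.
With Z inserted, Roofing now waits for max(Foundation, Excavate, Z).
New critical path: Foundation→Z→Roofing→Insulate = 8+8+1+7 = 24 ⇒ 24 days.

24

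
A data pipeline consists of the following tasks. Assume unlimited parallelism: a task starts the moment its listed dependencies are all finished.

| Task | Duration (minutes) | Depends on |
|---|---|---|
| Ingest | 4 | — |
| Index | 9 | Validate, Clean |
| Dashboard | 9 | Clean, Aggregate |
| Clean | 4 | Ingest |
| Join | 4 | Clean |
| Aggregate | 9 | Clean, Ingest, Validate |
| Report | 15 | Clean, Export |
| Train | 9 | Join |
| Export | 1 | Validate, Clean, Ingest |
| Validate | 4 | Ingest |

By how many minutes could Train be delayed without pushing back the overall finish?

5

Critical path: Ingest→Clean→Aggregate→Dashboard = 4+4+9+9 = 26, so the finish is 26 minutes.
The longest chain containing Train totals 21 minutes.
So Train can slip 26 − 21 = 5 minutes.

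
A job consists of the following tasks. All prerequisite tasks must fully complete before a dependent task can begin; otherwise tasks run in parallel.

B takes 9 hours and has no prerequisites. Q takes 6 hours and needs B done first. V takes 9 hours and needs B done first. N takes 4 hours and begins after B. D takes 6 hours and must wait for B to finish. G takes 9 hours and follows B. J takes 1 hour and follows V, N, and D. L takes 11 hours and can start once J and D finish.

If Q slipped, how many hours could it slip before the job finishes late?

B→V→J→L = 9+9+1+11 = 30 sets the makespan at 30 hours.
The longest chain containing Q totals 15 hours.
So Q can slip 30 − 15 = 15 hours.

15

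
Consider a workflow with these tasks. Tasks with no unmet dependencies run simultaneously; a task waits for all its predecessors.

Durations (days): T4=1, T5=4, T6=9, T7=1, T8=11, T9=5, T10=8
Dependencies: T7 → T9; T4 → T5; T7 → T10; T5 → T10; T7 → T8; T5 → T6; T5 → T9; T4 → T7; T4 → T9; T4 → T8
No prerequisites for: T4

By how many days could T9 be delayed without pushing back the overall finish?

4

T4→T5→T6 = 1+4+9 = 14 sets the makespan at 14 days.
T9 finishes as early as 10 and must finish by 14.
So T9 can slip 14 − 10 = 4 days.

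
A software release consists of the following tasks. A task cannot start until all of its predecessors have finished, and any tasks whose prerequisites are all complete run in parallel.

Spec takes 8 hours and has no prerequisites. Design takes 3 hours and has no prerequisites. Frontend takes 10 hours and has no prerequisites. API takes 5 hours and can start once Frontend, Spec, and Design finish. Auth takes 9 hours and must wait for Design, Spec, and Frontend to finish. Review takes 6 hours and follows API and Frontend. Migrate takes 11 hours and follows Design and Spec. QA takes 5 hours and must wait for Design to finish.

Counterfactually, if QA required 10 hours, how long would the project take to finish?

Critical path before the change: Frontend→API→Review = 10+5+6 = 21 giving 21 hours.
QA has 13 hours of float (longest path through it is 8).
The critical path is still Frontend→API→Review; finish is now 21 hours.

21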